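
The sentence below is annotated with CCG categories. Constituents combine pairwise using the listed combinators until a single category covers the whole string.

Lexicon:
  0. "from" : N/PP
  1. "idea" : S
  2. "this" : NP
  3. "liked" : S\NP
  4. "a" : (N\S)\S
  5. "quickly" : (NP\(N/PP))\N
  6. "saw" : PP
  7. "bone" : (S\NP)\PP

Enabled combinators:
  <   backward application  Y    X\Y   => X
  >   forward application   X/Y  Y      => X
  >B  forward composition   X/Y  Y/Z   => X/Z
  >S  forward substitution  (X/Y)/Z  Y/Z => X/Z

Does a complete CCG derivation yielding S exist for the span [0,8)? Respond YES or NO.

[0,8] S   <
  [0,6] NP   <
    [0,1] "from" : N/PP
    [1,6] NP\(N/PP)   <
      [1,5] N   <
        [1,2] "idea" : S
        [2,5] N\S   <
          [2,4] S   <
            [2,3] "this" : NP
            [3,4] "liked" : S\NP
          [4,5] "a" : (N\S)\S
      [5,6] "quickly" : (NP\(N/PP))\N
  [6,8] S\NP   <
    [6,7] "saw" : PP
    [7,8] "bone" : (S\NP)\PP

YES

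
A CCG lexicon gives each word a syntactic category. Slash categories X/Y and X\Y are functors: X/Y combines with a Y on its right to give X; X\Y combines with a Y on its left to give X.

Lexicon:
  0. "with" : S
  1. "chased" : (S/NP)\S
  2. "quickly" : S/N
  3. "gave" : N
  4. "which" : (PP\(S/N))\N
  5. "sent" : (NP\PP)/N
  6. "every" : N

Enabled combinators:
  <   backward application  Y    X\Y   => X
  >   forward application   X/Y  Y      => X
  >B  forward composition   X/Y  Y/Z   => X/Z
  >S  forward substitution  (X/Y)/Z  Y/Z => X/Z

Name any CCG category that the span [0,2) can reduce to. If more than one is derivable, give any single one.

[0,7] S   >
  [0,2] S/NP   <
    [0,1] "with" : S
    [1,2] "chased" : (S/NP)\S
  [2,7] NP   <
    [2,5] PP   <
      [2,3] "quickly" : S/N
      [3,5] PP\(S/N)   <
        [3,4] "gave" : N
        [4,5] "which" : (PP\(S/N))\N
    [5,7] NP\PP   >
      [5,6] "sent" : (NP\PP)/N
      [6,7] "every" : N

S/NP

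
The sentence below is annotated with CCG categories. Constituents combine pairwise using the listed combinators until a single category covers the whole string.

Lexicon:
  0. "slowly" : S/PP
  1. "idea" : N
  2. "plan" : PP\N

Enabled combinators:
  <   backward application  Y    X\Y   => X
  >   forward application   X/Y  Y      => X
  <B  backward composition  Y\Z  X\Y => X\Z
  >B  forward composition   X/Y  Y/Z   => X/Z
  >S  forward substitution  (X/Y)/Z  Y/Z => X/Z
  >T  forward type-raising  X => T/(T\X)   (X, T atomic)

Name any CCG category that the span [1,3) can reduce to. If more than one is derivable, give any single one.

PP

[0,3] S   >
  [0,1] "slowly" : S/PP
  [1,3] PP   <
    [1,2] "idea" : N
    [2,3] "plan" : PP\N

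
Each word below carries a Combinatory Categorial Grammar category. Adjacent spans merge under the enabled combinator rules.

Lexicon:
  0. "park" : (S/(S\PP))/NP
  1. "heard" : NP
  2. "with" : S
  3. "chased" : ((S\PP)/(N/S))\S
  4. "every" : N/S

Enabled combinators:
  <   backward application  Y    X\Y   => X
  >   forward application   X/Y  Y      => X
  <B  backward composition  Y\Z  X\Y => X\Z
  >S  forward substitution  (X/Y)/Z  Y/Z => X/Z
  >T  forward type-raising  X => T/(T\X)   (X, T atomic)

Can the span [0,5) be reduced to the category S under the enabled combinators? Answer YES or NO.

YES

[0,5] S   >
  [0,2] S/(S\PP)   >
    [0,1] "park" : (S/(S\PP))/NP
    [1,2] "heard" : NP
  [2,5] S\PP   >
    [2,4] (S\PP)/(N/S)   <
      [2,3] "with" : S
      [3,4] "chased" : ((S\PP)/(N/S))\S
    [4,5] "every" : N/S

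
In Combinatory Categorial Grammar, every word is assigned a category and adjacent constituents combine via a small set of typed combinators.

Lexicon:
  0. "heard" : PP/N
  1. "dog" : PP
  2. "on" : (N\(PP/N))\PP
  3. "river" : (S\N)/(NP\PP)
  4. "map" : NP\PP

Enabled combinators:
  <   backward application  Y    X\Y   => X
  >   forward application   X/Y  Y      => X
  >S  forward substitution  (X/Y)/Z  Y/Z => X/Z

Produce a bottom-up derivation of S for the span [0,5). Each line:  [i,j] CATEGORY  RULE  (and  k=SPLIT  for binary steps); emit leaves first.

[0,1] PP/N  lex  "heard"
[1,2] PP  lex  "dog"
[2,3] (N\(PP/N))\PP  lex  "on"
[1,3] N\(PP/N)  <  k=2
[0,3] N  <  k=1
[3,4] (S\N)/(NP\PP)  lex  "river"
[4,5] NP\PP  lex  "map"
[3,5] S\N  >  k=4
[0,5] S  <  k=3

[0,5] S   <
  [0,3] N   <
    [0,1] "heard" : PP/N
    [1,3] N\(PP/N)   <
      [1,2] "dog" : PP
      [2,3] "on" : (N\(PP/N))\PP
  [3,5] S\N   >
    [3,4] "river" : (S\N)/(NP\PP)
    [4,5] "map" : NP\PP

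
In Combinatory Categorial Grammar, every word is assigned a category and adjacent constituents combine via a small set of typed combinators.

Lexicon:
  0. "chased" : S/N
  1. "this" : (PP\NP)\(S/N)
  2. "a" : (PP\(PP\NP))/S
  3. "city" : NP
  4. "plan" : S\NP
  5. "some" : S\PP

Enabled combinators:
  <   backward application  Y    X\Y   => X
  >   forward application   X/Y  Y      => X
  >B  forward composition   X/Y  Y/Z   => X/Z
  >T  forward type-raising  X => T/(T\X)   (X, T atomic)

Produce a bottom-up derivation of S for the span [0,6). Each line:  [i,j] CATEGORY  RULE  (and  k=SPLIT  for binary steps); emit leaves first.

[0,6] S   <
  [0,5] PP   <
    [0,2] PP\NP   <
      [0,1] "chased" : S/N
      [1,2] "this" : (PP\NP)\(S/N)
    [2,5] PP\(PP\NP)   >
      [2,3] "a" : (PP\(PP\NP))/S
      [3,5] S   >
        [3,4] S/(S\NP)   >T
          [3,4] "city" : NP
        [4,5] "plan" : S\NP
  [5,6] "some" : S\PP

[0,1] S/N  lex  "chased"
[1,2] (PP\NP)\(S/N)  lex  "this"
[0,2] PP\NP  <  k=1
[2,3] (PP\(PP\NP))/S  lex  "a"
[3,4] NP  lex  "city"
[3,4] S/(S\NP)  >T
[4,5] S\NP  lex  "plan"
[3,5] S  >  k=4
[2,5] PP\(PP\NP)  >  k=3
[0,5] PP  <  k=2
[5,6] S\PP  lex  "some"
[0,6] S  <  k=5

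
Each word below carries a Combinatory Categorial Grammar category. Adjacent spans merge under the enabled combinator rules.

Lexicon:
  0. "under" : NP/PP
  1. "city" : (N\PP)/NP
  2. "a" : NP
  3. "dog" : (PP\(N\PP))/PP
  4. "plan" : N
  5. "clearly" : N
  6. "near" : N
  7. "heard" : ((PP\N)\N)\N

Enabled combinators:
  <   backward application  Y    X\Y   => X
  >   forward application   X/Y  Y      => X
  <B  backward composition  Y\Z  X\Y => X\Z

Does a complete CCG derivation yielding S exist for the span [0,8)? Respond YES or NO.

NO

NP/PP (N\PP)/NP NP (PP\(N\PP))/PP N N N ((PP\N)\N)\N
CKY chart[0,8] = {NP}; S ∉ chart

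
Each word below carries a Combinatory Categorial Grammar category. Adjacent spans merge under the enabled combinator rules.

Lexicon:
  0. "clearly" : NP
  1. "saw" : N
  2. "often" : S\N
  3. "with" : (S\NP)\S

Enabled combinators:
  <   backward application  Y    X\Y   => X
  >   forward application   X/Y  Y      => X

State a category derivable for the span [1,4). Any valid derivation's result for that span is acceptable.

S\NP

[0,4] S   <
  [0,1] "clearly" : NP
  [1,4] S\NP   <
    [1,3] S   <
      [1,2] "saw" : N
      [2,3] "often" : S\N
    [3,4] "with" : (S\NP)\S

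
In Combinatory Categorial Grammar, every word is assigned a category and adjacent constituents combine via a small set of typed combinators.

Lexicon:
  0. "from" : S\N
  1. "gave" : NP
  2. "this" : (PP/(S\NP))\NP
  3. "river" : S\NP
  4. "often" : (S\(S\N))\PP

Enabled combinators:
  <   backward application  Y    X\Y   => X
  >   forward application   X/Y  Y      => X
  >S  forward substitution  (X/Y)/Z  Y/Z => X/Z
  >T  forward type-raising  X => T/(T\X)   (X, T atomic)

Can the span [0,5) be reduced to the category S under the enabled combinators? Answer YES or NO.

YES

[0,5] S   <
  [0,1] "from" : S\N
  [1,5] S\(S\N)   <
    [1,4] PP   >
      [1,3] PP/(S\NP)   <
        [1,2] "gave" : NP
        [2,3] "this" : (PP/(S\NP))\NP
      [3,4] "river" : S\NP
    [4,5] "often" : (S\(S\N))\PP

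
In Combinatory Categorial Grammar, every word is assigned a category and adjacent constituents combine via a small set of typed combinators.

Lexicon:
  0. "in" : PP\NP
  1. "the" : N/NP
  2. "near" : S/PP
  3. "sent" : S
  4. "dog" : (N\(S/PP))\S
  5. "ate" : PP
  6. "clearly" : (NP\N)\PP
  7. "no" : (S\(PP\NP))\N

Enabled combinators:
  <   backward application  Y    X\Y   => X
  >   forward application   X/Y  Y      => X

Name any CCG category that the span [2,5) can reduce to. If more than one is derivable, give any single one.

N

[0,8] S   <
  [0,1] "in" : PP\NP
  [1,8] S\(PP\NP)   <
    [1,7] N   >
      [1,2] "the" : N/NP
      [2,7] NP   <
        [2,5] N   <
          [2,3] "near" : S/PP
          [3,5] N\(S/PP)   <
            [3,4] "sent" : S
            [4,5] "dog" : (N\(S/PP))\S
        [5,7] NP\N   <
          [5,6] "ate" : PP
          [6,7] "clearly" : (NP\N)\PP
    [7,8] "no" : (S\(PP\NP))\N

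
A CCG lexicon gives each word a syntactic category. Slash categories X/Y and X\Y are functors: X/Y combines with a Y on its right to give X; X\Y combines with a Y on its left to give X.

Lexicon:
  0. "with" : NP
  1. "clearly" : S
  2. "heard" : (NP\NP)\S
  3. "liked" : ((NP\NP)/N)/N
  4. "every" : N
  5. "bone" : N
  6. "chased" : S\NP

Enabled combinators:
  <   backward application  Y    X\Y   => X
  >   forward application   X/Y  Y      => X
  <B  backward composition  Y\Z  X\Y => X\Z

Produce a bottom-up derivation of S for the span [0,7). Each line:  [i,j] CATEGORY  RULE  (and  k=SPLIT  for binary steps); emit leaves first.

[0,1] NP  lex  "with"
[1,2] S  lex  "clearly"
[2,3] (NP\NP)\S  lex  "heard"
[1,3] NP\NP  <  k=2
[3,4] ((NP\NP)/N)/N  lex  "liked"
[4,5] N  lex  "every"
[3,5] (NP\NP)/N  >  k=4
[5,6] N  lex  "bone"
[3,6] NP\NP  >  k=5
[6,7] S\NP  lex  "chased"
[3,7] S\NP  <B  k=6
[1,7] S\NP  <B  k=3
[0,7] S  <  k=1

[0,7] S   <
  [0,1] "with" : NP
  [1,7] S\NP   <B
    [1,3] NP\NP   <
      [1,2] "clearly" : S
      [2,3] "heard" : (NP\NP)\S
    [3,7] S\NP   <B
      [3,6] NP\NP   >
        [3,5] (NP\NP)/N   >
          [3,4] "liked" : ((NP\NP)/N)/N
          [4,5] "every" : N
        [5,6] "bone" : N
      [6,7] "chased" : S\NP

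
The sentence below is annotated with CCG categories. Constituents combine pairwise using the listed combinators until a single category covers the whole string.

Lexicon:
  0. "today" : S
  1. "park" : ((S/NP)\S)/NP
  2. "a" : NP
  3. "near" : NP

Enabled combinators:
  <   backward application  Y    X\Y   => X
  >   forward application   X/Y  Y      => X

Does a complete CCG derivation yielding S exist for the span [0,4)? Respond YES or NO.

YES

[0,4] S   >
  [0,3] S/NP   <
    [0,1] "today" : S
    [1,3] (S/NP)\S   >
      [1,2] "park" : ((S/NP)\S)/NP
      [2,3] "a" : NP
  [3,4] "near" : NP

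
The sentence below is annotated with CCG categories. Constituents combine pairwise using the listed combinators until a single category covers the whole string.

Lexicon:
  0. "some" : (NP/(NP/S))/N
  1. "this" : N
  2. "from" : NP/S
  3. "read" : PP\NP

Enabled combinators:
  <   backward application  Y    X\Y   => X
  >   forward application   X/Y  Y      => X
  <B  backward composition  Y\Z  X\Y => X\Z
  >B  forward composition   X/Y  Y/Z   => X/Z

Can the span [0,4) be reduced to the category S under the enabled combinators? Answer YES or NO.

NO

(NP/(NP/S))/N N NP/S PP\NP
CKY chart[0,4] = {PP}; S ∉ chart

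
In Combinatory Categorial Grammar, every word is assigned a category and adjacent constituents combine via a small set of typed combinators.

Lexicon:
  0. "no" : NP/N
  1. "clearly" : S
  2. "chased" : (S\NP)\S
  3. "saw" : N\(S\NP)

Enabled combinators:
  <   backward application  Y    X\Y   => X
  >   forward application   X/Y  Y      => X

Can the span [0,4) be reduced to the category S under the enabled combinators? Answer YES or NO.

NP/N S (S\NP)\S N\(S\NP)
CKY chart[0,4] = {NP}; S ∉ chart

NO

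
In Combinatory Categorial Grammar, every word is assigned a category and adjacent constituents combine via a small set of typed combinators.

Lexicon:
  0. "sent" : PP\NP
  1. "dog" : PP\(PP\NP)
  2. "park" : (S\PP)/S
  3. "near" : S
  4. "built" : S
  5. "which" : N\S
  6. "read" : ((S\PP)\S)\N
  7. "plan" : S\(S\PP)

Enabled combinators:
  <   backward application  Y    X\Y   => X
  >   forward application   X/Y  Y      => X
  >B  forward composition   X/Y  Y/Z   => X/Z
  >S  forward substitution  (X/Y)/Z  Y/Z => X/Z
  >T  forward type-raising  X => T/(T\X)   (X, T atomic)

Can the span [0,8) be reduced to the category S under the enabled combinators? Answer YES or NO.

[0,8] S   <
  [0,2] PP   <
    [0,1] "sent" : PP\NP
    [1,2] "dog" : PP\(PP\NP)
  [2,8] S\PP   >
    [2,3] "park" : (S\PP)/S
    [3,8] S   <
      [3,7] S\PP   <
        [3,4] "near" : S
        [4,7] (S\PP)\S   <
          [4,6] N   <
            [4,5] "built" : S
            [5,6] "which" : N\S
          [6,7] "read" : ((S\PP)\S)\N
      [7,8] "plan" : S\(S\PP)

YES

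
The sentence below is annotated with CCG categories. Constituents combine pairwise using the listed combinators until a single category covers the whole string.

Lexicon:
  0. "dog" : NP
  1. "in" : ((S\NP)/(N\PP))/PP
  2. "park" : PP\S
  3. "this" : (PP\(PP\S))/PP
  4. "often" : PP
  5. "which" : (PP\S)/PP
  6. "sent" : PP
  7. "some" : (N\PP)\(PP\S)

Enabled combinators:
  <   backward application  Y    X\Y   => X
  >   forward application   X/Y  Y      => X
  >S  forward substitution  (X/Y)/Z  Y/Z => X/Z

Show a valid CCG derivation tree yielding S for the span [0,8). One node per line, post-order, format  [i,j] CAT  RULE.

[0,8] S   <
  [0,1] "dog" : NP
  [1,8] S\NP   >
    [1,5] (S\NP)/(N\PP)   >
      [1,2] "in" : ((S\NP)/(N\PP))/PP
      [2,5] PP   <
        [2,3] "park" : PP\S
        [3,5] PP\(PP\S)   >
          [3,4] "this" : (PP\(PP\S))/PP
          [4,5] "often" : PP
    [5,8] N\PP   <
      [5,7] PP\S   >
        [5,6] "which" : (PP\S)/PP
        [6,7] "sent" : PP
      [7,8] "some" : (N\PP)\(PP\S)

[0,1] NP  lex  "dog"
[1,2] ((S\NP)/(N\PP))/PP  lex  "in"
[2,3] PP\S  lex  "park"
[3,4] (PP\(PP\S))/PP  lex  "this"
[4,5] PP  lex  "often"
[3,5] PP\(PP\S)  >  k=4
[2,5] PP  <  k=3
[1,5] (S\NP)/(N\PP)  >  k=2
[5,6] (PP\S)/PP  lex  "which"
[6,7] PP  lex  "sent"
[5,7] PP\S  >  k=6
[7,8] (N\PP)\(PP\S)  lex  "some"
[5,8] N\PP  <  k=7
[1,8] S\NP  >  k=5
[0,8] S  <  k=1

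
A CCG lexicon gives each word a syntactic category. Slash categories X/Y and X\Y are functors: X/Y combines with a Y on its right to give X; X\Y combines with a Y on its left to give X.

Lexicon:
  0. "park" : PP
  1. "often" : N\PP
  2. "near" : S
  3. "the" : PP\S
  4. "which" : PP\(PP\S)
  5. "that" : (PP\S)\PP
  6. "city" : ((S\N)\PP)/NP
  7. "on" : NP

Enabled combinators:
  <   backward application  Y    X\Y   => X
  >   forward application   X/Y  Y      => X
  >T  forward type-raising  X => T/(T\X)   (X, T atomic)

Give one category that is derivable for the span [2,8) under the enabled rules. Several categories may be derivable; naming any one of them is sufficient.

S\N

[0,8] S   <
  [0,2] N   >
    [0,1] N/(N\PP)   >T
      [0,1] "park" : PP
    [1,2] "often" : N\PP
  [2,8] S\N   <
    [2,6] PP   <
      [2,3] "near" : S
      [3,6] PP\S   <
        [3,5] PP   <
          [3,4] "the" : PP\S
          [4,5] "which" : PP\(PP\S)
        [5,6] "that" : (PP\S)\PP
    [6,8] (S\N)\PP   >
      [6,7] "city" : ((S\N)\PP)/NP
      [7,8] "on" : NP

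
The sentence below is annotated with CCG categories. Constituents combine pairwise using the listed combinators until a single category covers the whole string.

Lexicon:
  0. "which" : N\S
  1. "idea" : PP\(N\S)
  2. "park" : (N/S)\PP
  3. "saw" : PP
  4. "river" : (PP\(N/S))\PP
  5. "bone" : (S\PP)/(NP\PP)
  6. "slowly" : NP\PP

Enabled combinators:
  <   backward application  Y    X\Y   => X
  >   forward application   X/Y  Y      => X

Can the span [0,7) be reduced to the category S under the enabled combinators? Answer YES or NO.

YES

[0,7] S   <
  [0,5] PP   <
    [0,3] N/S   <
      [0,2] PP   <
        [0,1] "which" : N\S
        [1,2] "idea" : PP\(N\S)
      [2,3] "park" : (N/S)\PP
    [3,5] PP\(N/S)   <
      [3,4] "saw" : PP
      [4,5] "river" : (PP\(N/S))\PP
  [5,7] S\PP   >
    [5,6] "bone" : (S\PP)/(NP\PP)
    [6,7] "slowly" : NP\PP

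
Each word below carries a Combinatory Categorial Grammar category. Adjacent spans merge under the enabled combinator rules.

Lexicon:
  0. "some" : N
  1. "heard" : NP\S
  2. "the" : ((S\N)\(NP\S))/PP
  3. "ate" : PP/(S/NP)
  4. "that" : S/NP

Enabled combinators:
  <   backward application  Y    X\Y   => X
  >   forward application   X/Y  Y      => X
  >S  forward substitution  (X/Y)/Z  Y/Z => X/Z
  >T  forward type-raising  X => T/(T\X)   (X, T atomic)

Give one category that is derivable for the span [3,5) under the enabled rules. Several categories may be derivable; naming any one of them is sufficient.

[0,5] S   >
  [0,1] S/(S\N)   >T
    [0,1] "some" : N
  [1,5] S\N   <
    [1,2] "heard" : NP\S
    [2,5] (S\N)\(NP\S)   >
      [2,3] "the" : ((S\N)\(NP\S))/PP
      [3,5] PP   >
        [3,4] "ate" : PP/(S/NP)
        [4,5] "that" : S/NP

PP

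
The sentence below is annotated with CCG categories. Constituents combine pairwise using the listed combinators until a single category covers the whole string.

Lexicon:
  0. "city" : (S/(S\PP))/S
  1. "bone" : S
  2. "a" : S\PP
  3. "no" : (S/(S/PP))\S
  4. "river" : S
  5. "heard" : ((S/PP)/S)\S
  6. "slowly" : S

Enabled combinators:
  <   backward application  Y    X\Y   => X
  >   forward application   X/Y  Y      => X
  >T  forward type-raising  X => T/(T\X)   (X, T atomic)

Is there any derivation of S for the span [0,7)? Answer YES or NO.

[0,7] S   >
  [0,4] S/(S/PP)   <
    [0,3] S   >
      [0,2] S/(S\PP)   >
        [0,1] "city" : (S/(S\PP))/S
        [1,2] "bone" : S
      [2,3] "a" : S\PP
    [3,4] "no" : (S/(S/PP))\S
  [4,7] S/PP   >
    [4,6] (S/PP)/S   <
      [4,5] "river" : S
      [5,6] "heard" : ((S/PP)/S)\S
    [6,7] "slowly" : S

YES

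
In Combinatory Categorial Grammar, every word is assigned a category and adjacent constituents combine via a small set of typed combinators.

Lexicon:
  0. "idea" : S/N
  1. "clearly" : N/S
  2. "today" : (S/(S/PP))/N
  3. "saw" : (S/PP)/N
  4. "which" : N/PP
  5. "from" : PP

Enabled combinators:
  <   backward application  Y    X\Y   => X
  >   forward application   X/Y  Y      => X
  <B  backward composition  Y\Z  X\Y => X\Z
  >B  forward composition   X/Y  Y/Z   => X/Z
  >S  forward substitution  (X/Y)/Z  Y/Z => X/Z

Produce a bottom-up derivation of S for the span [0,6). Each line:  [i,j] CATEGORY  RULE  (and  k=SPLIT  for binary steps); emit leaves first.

[0,6] S   >
  [0,4] S/N   >B
    [0,1] "idea" : S/N
    [1,4] N/N   >B
      [1,2] "clearly" : N/S
      [2,4] S/N   >S
        [2,3] "today" : (S/(S/PP))/N
        [3,4] "saw" : (S/PP)/N
  [4,6] N   >
    [4,5] "which" : N/PP
    [5,6] "from" : PP

[0,1] S/N  lex  "idea"
[1,2] N/S  lex  "clearly"
[2,3] (S/(S/PP))/N  lex  "today"
[3,4] (S/PP)/N  lex  "saw"
[2,4] S/N  >S  k=3
[1,4] N/N  >B  k=2
[0,4] S/N  >B  k=1
[4,5] N/PP  lex  "which"
[5,6] PP  lex  "from"
[4,6] N  >  k=5
[0,6] S  >  k=4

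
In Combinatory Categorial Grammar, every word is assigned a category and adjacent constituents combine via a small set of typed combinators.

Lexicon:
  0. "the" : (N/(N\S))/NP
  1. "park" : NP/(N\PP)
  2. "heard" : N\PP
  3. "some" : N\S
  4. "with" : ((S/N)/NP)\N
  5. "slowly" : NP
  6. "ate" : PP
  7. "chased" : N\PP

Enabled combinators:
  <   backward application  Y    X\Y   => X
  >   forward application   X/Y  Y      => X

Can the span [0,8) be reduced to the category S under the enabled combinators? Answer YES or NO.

YES

[0,8] S   >
  [0,6] S/N   >
    [0,5] (S/N)/NP   <
      [0,4] N   >
        [0,3] N/(N\S)   >
          [0,1] "the" : (N/(N\S))/NP
          [1,3] NP   >
            [1,2] "park" : NP/(N\PP)
            [2,3] "heard" : N\PP
        [3,4] "some" : N\S
      [4,5] "with" : ((S/N)/NP)\N
    [5,6] "slowly" : NP
  [6,8] N   <
    [6,7] "ate" : PP
    [7,8] "chased" : N\PP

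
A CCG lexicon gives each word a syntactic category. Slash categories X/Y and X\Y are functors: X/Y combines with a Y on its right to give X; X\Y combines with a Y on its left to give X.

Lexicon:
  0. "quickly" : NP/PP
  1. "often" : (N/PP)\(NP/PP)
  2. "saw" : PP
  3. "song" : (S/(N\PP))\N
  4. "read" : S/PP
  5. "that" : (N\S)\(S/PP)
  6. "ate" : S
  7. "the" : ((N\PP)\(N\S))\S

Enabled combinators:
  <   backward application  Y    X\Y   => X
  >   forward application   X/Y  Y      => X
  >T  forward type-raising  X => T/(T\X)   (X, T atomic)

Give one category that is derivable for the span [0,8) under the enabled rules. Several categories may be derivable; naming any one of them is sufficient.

S

[0,8] S   >
  [0,4] S/(N\PP)   <
    [0,3] N   >
      [0,2] N/PP   <
        [0,1] "quickly" : NP/PP
        [1,2] "often" : (N/PP)\(NP/PP)
      [2,3] "saw" : PP
    [3,4] "song" : (S/(N\PP))\N
  [4,8] N\PP   <
    [4,6] N\S   <
      [4,5] "read" : S/PP
      [5,6] "that" : (N\S)\(S/PP)
    [6,8] (N\PP)\(N\S)   <
      [6,7] "ate" : S
      [7,8] "the" : ((N\PP)\(N\S))\S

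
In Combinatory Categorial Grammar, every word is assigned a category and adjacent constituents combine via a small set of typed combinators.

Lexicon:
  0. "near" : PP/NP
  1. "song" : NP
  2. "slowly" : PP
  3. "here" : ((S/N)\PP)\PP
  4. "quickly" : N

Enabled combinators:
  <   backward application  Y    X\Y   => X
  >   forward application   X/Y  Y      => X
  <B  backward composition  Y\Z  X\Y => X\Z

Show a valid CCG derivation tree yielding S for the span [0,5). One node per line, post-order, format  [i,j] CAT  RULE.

[0,1] PP/NP  lex  "near"
[1,2] NP  lex  "song"
[0,2] PP  >  k=1
[2,3] PP  lex  "slowly"
[3,4] ((S/N)\PP)\PP  lex  "here"
[2,4] (S/N)\PP  <  k=3
[0,4] S/N  <  k=2
[4,5] N  lex  "quickly"
[0,5] S  >  k=4

[0,5] S   >
  [0,4] S/N   <
    [0,2] PP   >
      [0,1] "near" : PP/NP
      [1,2] "song" : NP
    [2,4] (S/N)\PP   <
      [2,3] "slowly" : PP
      [3,4] "here" : ((S/N)\PP)\PP
  [4,5] "quickly" : N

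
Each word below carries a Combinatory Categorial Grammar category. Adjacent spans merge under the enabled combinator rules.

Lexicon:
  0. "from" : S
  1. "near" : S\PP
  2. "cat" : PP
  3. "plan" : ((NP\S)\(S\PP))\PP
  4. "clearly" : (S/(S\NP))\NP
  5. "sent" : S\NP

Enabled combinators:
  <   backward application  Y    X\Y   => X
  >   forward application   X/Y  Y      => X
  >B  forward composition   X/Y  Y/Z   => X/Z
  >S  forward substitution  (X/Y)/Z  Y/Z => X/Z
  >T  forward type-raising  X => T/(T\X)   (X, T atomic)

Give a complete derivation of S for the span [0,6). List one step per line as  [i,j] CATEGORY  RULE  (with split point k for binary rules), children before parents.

[0,6] S   >
  [0,5] S/(S\NP)   <
    [0,4] NP   <
      [0,1] "from" : S
      [1,4] NP\S   <
        [1,2] "near" : S\PP
        [2,4] (NP\S)\(S\PP)   <
          [2,3] "cat" : PP
          [3,4] "plan" : ((NP\S)\(S\PP))\PP
    [4,5] "clearly" : (S/(S\NP))\NP
  [5,6] "sent" : S\NP

[0,1] S  lex  "from"
[1,2] S\PP  lex  "near"
[2,3] PP  lex  "cat"
[3,4] ((NP\S)\(S\PP))\PP  lex  "plan"
[2,4] (NP\S)\(S\PP)  <  k=3
[1,4] NP\S  <  k=2
[0,4] NP  <  k=1
[4,5] (S/(S\NP))\NP  lex  "clearly"
[0,5] S/(S\NP)  <  k=4
[5,6] S\NP  lex  "sent"
[0,6] S  >  k=5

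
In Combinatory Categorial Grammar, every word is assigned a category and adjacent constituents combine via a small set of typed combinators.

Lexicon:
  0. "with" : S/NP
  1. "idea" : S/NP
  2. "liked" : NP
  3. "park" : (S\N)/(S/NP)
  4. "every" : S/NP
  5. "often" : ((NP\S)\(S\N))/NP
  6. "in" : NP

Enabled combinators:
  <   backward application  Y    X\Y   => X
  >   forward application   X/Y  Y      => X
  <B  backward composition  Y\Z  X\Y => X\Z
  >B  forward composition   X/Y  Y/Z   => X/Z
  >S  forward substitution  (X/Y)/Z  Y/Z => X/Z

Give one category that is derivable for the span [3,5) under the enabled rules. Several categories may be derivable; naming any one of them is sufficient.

S\N

[0,7] S   >
  [0,1] "with" : S/NP
  [1,7] NP   <
    [1,3] S   >
      [1,2] "idea" : S/NP
      [2,3] "liked" : NP
    [3,7] NP\S   <
      [3,5] S\N   >
        [3,4] "park" : (S\N)/(S/NP)
        [4,5] "every" : S/NP
      [5,7] (NP\S)\(S\N)   >
        [5,6] "often" : ((NP\S)\(S\N))/NP
        [6,7] "in" : NP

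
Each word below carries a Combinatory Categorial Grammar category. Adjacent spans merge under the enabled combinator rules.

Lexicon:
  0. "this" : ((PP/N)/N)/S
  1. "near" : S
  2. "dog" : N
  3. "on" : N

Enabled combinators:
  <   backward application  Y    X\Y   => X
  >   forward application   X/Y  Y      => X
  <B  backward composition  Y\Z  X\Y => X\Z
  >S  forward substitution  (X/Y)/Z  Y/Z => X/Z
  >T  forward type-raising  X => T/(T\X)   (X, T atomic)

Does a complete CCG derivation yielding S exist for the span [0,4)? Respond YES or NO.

((PP/N)/N)/S S N N
CKY chart[0,4] = {N/(N\PP), NP/(NP\PP), PP, PP/(PP\PP), S/(S\PP)}; S ∉ chart

NO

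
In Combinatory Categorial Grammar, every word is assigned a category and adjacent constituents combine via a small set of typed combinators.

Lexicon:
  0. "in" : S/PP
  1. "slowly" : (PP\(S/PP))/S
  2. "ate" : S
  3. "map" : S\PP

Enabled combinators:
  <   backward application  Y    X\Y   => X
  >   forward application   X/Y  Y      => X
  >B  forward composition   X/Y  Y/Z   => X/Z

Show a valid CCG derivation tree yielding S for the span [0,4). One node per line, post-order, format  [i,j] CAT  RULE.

[0,1] S/PP  lex  "in"
[1,2] (PP\(S/PP))/S  lex  "slowly"
[2,3] S  lex  "ate"
[1,3] PP\(S/PP)  >  k=2
[0,3] PP  <  k=1
[3,4] S\PP  lex  "map"
[0,4] S  <  k=3

[0,4] S   <
  [0,3] PP   <
    [0,1] "in" : S/PP
    [1,3] PP\(S/PP)   >
      [1,2] "slowly" : (PP\(S/PP))/S
      [2,3] "ate" : S
  [3,4] "map" : S\PP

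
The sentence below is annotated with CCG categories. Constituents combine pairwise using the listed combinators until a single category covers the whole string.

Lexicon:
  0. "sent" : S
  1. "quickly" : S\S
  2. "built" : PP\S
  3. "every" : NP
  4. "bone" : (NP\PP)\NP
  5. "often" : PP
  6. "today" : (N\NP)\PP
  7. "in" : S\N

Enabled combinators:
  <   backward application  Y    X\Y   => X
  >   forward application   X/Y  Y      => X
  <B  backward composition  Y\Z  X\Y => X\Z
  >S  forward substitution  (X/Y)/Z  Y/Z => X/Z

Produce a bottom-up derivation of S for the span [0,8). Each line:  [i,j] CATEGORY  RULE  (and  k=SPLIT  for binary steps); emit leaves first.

[0,8] S   <
  [0,7] N   <
    [0,5] NP   <
      [0,1] "sent" : S
      [1,5] NP\S   <B
        [1,3] PP\S   <B
          [1,2] "quickly" : S\S
          [2,3] "built" : PP\S
        [3,5] NP\PP   <
          [3,4] "every" : NP
          [4,5] "bone" : (NP\PP)\NP
    [5,7] N\NP   <
      [5,6] "often" : PP
      [6,7] "today" : (N\NP)\PP
  [7,8] "in" : S\N

[0,1] S  lex  "sent"
[1,2] S\S  lex  "quickly"
[2,3] PP\S  lex  "built"
[1,3] PP\S  <B  k=2
[3,4] NP  lex  "every"
[4,5] (NP\PP)\NP  lex  "bone"
[3,5] NP\PP  <  k=4
[1,5] NP\S  <B  k=3
[0,5] NP  <  k=1
[5,6] PP  lex  "often"
[6,7] (N\NP)\PP  lex  "today"
[5,7] N\NP  <  k=6
[0,7] N  <  k=5
[7,8] S\N  lex  "in"
[0,8] S  <  k=7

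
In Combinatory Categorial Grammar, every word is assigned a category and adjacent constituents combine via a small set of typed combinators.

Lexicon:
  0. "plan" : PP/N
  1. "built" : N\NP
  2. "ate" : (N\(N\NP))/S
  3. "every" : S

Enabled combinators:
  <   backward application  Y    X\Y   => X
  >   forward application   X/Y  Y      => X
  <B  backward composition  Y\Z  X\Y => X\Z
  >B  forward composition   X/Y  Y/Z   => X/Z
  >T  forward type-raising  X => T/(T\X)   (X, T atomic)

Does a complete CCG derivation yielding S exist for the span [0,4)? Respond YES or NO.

PP/N N\NP (N\(N\NP))/S S
CKY chart[0,4] = {N/(N\PP), NP/(NP\PP), PP, PP/(N\N), PP/(PP\PP), S/(S\PP)}; S ∉ chart

NO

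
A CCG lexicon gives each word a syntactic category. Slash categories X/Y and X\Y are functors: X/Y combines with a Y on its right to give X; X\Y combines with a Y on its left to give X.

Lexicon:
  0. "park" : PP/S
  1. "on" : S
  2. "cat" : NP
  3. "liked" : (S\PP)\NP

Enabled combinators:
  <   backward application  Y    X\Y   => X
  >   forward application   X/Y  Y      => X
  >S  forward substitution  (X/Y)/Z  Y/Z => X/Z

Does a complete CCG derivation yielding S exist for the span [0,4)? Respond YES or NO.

[0,4] S   <
  [0,2] PP   >
    [0,1] "park" : PP/S
    [1,2] "on" : S
  [2,4] S\PP   <
    [2,3] "cat" : NP
    [3,4] "liked" : (S\PP)\NP

YES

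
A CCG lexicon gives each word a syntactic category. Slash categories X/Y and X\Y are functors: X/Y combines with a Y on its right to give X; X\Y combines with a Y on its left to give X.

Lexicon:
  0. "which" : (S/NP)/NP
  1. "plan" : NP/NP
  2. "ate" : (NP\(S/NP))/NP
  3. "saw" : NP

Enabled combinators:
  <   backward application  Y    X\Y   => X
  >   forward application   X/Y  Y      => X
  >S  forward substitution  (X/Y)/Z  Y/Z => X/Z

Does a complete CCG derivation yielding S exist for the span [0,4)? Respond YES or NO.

NO

(S/NP)/NP NP/NP (NP\(S/NP))/NP NP
CKY chart[0,4] = {NP}; S ∉ chart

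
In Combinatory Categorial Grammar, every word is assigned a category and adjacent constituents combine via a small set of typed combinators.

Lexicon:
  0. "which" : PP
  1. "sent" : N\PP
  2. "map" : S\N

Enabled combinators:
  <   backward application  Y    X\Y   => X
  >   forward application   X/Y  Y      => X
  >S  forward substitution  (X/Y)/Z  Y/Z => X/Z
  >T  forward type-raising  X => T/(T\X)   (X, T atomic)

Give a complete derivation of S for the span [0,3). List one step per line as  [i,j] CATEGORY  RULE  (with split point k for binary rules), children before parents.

[0,3] S   <
  [0,2] N   >
    [0,1] N/(N\PP)   >T
      [0,1] "which" : PP
    [1,2] "sent" : N\PP
  [2,3] "map" : S\N

[0,1] PP  lex  "which"
[0,1] N/(N\PP)  >T
[1,2] N\PP  lex  "sent"
[0,2] N  >  k=1
[2,3] S\N  lex  "map"
[0,3] S  <  k=2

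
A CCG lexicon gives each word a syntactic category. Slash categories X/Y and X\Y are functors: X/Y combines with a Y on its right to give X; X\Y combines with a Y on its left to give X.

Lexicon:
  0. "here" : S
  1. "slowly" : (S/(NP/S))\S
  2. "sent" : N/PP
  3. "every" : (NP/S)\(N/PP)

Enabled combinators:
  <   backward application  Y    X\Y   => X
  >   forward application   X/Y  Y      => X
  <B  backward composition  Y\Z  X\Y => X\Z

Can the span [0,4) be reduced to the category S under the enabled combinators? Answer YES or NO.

[0,4] S   >
  [0,2] S/(NP/S)   <
    [0,1] "here" : S
    [1,2] "slowly" : (S/(NP/S))\S
  [2,4] NP/S   <
    [2,3] "sent" : N/PP
    [3,4] "every" : (NP/S)\(N/PP)

YES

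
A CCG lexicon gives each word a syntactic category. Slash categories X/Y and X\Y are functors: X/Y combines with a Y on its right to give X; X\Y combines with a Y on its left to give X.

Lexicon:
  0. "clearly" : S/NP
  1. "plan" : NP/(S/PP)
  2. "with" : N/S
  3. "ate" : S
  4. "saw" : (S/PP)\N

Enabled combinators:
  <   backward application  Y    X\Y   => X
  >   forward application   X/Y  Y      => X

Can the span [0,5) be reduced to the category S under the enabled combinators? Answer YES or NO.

YES

[0,5] S   >
  [0,1] "clearly" : S/NP
  [1,5] NP   >
    [1,2] "plan" : NP/(S/PP)
    [2,5] S/PP   <
      [2,4] N   >
        [2,3] "with" : N/S
        [3,4] "ate" : S
      [4,5] "saw" : (S/PP)\N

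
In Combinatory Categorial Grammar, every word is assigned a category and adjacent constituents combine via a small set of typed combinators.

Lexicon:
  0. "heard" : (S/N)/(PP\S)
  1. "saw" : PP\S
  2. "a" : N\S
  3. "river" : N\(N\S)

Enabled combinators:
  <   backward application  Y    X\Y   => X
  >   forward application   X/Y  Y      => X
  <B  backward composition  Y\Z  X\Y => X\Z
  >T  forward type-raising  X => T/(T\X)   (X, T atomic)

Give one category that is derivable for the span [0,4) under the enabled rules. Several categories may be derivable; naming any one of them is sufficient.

[0,4] S   >
  [0,2] S/N   >
    [0,1] "heard" : (S/N)/(PP\S)
    [1,2] "saw" : PP\S
  [2,4] N   <
    [2,3] "a" : N\S
    [3,4] "river" : N\(N\S)

S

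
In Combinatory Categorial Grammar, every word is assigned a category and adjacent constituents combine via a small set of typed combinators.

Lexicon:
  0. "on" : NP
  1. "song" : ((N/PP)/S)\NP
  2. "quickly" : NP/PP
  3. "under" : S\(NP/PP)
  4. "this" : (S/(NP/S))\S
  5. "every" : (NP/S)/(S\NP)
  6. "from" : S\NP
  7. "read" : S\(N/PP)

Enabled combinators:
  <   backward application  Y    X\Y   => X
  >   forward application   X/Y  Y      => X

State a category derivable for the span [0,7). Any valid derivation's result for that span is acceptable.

N/PP

[0,8] S   <
  [0,7] N/PP   >
    [0,2] (N/PP)/S   <
      [0,1] "on" : NP
      [1,2] "song" : ((N/PP)/S)\NP
    [2,7] S   >
      [2,5] S/(NP/S)   <
        [2,4] S   <
          [2,3] "quickly" : NP/PP
          [3,4] "under" : S\(NP/PP)
        [4,5] "this" : (S/(NP/S))\S
      [5,7] NP/S   >
        [5,6] "every" : (NP/S)/(S\NP)
        [6,7] "from" : S\NP
  [7,8] "read" : S\(N/PP)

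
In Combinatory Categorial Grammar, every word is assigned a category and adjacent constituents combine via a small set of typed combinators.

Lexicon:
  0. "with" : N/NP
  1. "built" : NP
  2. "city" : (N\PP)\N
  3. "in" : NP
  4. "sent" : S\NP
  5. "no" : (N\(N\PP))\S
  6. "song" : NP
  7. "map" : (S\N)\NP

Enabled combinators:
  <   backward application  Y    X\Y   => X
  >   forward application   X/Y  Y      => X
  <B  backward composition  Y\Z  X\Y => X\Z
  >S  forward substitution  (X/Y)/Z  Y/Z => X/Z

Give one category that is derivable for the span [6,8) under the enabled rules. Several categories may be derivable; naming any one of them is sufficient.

[0,8] S   <
  [0,6] N   <
    [0,3] N\PP   <
      [0,2] N   >
        [0,1] "with" : N/NP
        [1,2] "built" : NP
      [2,3] "city" : (N\PP)\N
    [3,6] N\(N\PP)   <
      [3,5] S   <
        [3,4] "in" : NP
        [4,5] "sent" : S\NP
      [5,6] "no" : (N\(N\PP))\S
  [6,8] S\N   <
    [6,7] "song" : NP
    [7,8] "map" : (S\N)\NP

S\N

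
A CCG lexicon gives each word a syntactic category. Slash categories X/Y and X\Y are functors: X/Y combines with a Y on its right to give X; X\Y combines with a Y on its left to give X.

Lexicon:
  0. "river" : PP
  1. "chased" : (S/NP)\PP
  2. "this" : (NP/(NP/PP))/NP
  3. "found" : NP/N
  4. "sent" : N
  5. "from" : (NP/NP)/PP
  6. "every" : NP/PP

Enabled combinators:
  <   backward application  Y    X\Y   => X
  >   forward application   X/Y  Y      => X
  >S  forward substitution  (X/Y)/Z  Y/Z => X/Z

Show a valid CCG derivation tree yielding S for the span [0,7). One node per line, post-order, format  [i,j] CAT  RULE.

[0,7] S   >
  [0,2] S/NP   <
    [0,1] "river" : PP
    [1,2] "chased" : (S/NP)\PP
  [2,7] NP   >
    [2,5] NP/(NP/PP)   >
      [2,3] "this" : (NP/(NP/PP))/NP
      [3,5] NP   >
        [3,4] "found" : NP/N
        [4,5] "sent" : N
    [5,7] NP/PP   >S
      [5,6] "from" : (NP/NP)/PP
      [6,7] "every" : NP/PP

[0,1] PP  lex  "river"
[1,2] (S/NP)\PP  lex  "chased"
[0,2] S/NP  <  k=1
[2,3] (NP/(NP/PP))/NP  lex  "this"
[3,4] NP/N  lex  "found"
[4,5] N  lex  "sent"
[3,5] NP  >  k=4
[2,5] NP/(NP/PP)  >  k=3
[5,6] (NP/NP)/PP  lex  "from"
[6,7] NP/PP  lex  "every"
[5,7] NP/PP  >S  k=6
[2,7] NP  >  k=5
[0,7] S  >  k=2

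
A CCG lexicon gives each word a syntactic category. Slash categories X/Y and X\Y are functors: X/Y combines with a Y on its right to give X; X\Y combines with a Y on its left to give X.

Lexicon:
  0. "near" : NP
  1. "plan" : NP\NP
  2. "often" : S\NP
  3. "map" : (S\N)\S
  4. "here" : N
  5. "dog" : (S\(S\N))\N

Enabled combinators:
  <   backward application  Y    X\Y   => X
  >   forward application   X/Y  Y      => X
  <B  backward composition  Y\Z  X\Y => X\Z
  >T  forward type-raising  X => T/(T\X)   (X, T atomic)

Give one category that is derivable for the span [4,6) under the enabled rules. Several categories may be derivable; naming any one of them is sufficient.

S\(S\N)

[0,6] S   <
  [0,4] S\N   <
    [0,3] S   <
      [0,1] "near" : NP
      [1,3] S\NP   <B
        [1,2] "plan" : NP\NP
        [2,3] "often" : S\NP
    [3,4] "map" : (S\N)\S
  [4,6] S\(S\N)   <
    [4,5] "here" : N
    [5,6] "dog" : (S\(S\N))\N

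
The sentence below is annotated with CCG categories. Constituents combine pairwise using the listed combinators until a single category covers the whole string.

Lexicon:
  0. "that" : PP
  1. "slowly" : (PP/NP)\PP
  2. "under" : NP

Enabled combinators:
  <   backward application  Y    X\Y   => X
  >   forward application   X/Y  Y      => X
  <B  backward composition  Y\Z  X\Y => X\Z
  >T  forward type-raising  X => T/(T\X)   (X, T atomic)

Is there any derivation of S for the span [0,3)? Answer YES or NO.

PP (PP/NP)\PP NP
CKY chart[0,3] = {N/(N\PP), NP/(NP\PP), PP, PP/(PP\PP), S/(S\PP)}; S ∉ chart

NO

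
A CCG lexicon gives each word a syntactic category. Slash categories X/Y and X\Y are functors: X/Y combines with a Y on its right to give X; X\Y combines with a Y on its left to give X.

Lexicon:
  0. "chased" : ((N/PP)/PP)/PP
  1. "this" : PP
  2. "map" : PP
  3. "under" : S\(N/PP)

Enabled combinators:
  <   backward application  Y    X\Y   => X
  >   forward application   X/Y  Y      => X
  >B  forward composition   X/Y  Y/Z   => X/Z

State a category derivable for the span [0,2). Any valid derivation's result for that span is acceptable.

[0,4] S   <
  [0,3] N/PP   >
    [0,2] (N/PP)/PP   >
      [0,1] "chased" : ((N/PP)/PP)/PP
      [1,2] "this" : PP
    [2,3] "map" : PP
  [3,4] "under" : S\(N/PP)

(N/PP)/PP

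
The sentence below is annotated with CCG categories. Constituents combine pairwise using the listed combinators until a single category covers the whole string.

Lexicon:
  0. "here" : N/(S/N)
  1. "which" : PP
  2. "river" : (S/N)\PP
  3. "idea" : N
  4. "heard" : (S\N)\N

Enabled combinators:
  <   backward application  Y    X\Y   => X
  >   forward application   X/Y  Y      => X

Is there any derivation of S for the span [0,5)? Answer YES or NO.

YES

[0,5] S   <
  [0,3] N   >
    [0,1] "here" : N/(S/N)
    [1,3] S/N   <
      [1,2] "which" : PP
      [2,3] "river" : (S/N)\PP
  [3,5] S\N   <
    [3,4] "idea" : N
    [4,5] "heard" : (S\N)\N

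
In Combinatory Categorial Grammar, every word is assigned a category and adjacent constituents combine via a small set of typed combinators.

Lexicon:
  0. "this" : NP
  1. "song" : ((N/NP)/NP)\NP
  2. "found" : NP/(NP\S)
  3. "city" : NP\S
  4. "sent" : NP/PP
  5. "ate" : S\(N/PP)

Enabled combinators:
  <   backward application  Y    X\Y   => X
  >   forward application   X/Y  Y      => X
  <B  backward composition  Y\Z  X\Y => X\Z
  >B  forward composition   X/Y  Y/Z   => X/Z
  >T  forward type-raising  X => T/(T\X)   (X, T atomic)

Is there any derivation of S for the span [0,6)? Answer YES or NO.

[0,6] S   <
  [0,5] N/PP   >B
    [0,4] N/NP   >
      [0,2] (N/NP)/NP   <
        [0,1] "this" : NP
        [1,2] "song" : ((N/NP)/NP)\NP
      [2,4] NP   >
        [2,3] "found" : NP/(NP\S)
        [3,4] "city" : NP\S
    [4,5] "sent" : NP/PP
  [5,6] "ate" : S\(N/PP)

YES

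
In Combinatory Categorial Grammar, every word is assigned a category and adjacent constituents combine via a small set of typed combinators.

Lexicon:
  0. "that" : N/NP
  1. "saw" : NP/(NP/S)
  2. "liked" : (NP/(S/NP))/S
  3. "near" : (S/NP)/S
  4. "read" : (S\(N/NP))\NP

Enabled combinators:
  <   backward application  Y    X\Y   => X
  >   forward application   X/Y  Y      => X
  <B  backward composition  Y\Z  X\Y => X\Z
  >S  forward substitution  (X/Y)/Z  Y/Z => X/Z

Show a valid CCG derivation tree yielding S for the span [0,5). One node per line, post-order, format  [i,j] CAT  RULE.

[0,5] S   <
  [0,1] "that" : N/NP
  [1,5] S\(N/NP)   <
    [1,4] NP   >
      [1,2] "saw" : NP/(NP/S)
      [2,4] NP/S   >S
        [2,3] "liked" : (NP/(S/NP))/S
        [3,4] "near" : (S/NP)/S
    [4,5] "read" : (S\(N/NP))\NP

[0,1] N/NP  lex  "that"
[1,2] NP/(NP/S)  lex  "saw"
[2,3] (NP/(S/NP))/S  lex  "liked"
[3,4] (S/NP)/S  lex  "near"
[2,4] NP/S  >S  k=3
[1,4] NP  >  k=2
[4,5] (S\(N/NP))\NP  lex  "read"
[1,5] S\(N/NP)  <  k=4
[0,5] S  <  k=1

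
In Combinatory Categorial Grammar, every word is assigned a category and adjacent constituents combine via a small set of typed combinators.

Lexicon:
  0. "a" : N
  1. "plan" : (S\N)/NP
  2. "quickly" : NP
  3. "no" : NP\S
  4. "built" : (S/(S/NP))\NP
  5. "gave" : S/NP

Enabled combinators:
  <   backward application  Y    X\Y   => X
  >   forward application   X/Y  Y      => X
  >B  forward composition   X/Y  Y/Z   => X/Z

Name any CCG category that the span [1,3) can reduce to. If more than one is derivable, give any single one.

[0,6] S   >
  [0,5] S/(S/NP)   <
    [0,4] NP   <
      [0,3] S   <
        [0,1] "a" : N
        [1,3] S\N   >
          [1,2] "plan" : (S\N)/NP
          [2,3] "quickly" : NP
      [3,4] "no" : NP\S
    [4,5] "built" : (S/(S/NP))\NP
  [5,6] "gave" : S/NP

S\N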